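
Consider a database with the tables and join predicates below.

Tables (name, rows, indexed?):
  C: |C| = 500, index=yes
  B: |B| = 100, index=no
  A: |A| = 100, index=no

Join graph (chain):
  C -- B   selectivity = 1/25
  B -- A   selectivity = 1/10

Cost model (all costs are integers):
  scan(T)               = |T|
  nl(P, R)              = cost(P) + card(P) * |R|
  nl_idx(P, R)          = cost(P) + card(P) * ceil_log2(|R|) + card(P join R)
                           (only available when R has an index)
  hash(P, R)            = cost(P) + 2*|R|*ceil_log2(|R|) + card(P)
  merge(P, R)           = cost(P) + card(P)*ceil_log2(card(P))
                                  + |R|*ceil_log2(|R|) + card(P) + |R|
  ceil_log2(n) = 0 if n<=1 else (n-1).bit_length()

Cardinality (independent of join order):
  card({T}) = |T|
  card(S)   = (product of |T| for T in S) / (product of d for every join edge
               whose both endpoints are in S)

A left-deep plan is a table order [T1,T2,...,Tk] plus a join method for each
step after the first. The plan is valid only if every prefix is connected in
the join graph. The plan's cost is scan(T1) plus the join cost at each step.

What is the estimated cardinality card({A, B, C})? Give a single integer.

Tables in S: A(100), B(100), C(500)
Edges inside S: C-B(d=25), B-A(d=10)
numerator = 100 * 100 * 500 = 5000000
denominator = 25 * 10 = 250
card(S) = 5000000 / 250 = 20000

20000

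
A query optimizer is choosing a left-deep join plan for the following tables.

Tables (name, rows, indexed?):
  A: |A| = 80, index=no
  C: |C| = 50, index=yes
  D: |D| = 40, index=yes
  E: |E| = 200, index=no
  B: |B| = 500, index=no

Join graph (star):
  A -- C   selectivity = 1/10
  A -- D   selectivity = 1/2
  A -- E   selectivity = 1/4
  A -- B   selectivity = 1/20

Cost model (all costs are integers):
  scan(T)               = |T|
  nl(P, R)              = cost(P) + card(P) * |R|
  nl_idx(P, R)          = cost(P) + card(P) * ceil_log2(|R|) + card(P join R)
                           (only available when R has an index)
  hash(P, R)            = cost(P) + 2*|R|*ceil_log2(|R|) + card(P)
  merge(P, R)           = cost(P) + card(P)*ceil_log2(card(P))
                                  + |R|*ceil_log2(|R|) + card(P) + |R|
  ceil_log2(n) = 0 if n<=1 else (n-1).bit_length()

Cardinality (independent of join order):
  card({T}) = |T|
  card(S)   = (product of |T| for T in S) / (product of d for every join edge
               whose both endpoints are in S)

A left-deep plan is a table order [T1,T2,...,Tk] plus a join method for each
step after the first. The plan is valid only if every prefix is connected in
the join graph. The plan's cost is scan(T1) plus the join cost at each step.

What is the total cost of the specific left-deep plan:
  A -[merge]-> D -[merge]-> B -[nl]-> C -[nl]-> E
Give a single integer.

step 1: scan A: cost=80, card=80
step 2: join D via merge
    card(P join D) = 80*40/(2) = 1600
    cost = 80 + 80*7 + 40*6 + 80 + 40 = 1000
step 3: join B via merge
    card(P join B) = 1600*500/(20) = 40000
    cost = 1000 + 1600*11 + 500*9 + 1600 + 500 = 25200
step 4: join C via nl
    card(P join C) = 40000*50/(10) = 200000
    cost = 25200 + 40000*50 = 2025200
step 5: join E via nl
    card(P join E) = 200000*200/(4) = 10000000
    cost = 2025200 + 200000*200 = 42025200

42025200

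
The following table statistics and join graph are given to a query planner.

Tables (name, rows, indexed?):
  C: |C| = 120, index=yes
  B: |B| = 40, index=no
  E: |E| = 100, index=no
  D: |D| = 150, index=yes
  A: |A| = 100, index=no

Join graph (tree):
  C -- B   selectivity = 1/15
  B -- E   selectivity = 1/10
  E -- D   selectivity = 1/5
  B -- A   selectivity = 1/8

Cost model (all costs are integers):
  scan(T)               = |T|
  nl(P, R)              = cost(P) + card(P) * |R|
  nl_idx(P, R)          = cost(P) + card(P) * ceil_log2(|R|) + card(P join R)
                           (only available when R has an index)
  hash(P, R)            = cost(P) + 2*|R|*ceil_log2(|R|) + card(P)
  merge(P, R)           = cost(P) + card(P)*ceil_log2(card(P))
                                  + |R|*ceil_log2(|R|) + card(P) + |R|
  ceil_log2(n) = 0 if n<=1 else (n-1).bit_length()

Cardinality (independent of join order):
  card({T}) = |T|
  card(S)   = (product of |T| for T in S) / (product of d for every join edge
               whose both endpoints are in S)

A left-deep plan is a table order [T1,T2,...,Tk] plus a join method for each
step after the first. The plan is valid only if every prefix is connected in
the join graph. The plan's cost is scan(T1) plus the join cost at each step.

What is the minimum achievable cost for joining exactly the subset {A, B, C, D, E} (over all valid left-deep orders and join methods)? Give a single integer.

49360

Selinger DP over subsets of {A,B,C,D,E}:
  {C}: scan cost=120, card=120
  {B}: scan cost=40, card=40
  {E}: scan cost=100, card=100
  {D}: scan cost=150, card=150
  {A}: scan cost=100, card=100
  {BC}: card=320; try (C,nl_idx)→640, (B,hash)→720, (C,merge)→1280, (B,merge)→1360, (C,hash)→1760, (C,nl)→4840 …(+1); best=640 via (C,nl_idx)
  {BE}: card=400; try (B,hash)→680, (E,merge)→1120, (B,merge)→1180, (E,hash)→1480, (E,nl)→4040, (B,nl)→4100; best=680 via (B,hash)
  {AB}: card=500; try (B,hash)→680, (A,merge)→1120, (B,merge)→1180, (A,hash)→1480, (A,nl)→4040, (B,nl)→4100; best=680 via (B,hash)
  {DE}: card=3000; try (E,hash)→1700, (D,merge)→2250, (E,merge)→2300, (D,hash)→2600, (D,nl_idx)→3900, (D,nl)→15100 …(+1); best=1700 via (E,hash)
  {BCE}: card=3200; try (E,hash)→2360, (C,hash)→2760, (E,merge)→4640, (C,merge)→5640, (C,nl_idx)→6680, (E,nl)→32640 …(+1); best=2360 via (E,hash)
  {ABC}: card=4000; try (A,hash)→2360, (C,hash)→2860, (A,merge)→4640, (C,merge)→6640, (C,nl_idx)→8180, (A,nl)→32640 …(+1); best=2360 via (A,hash)
  {BDE}: card=12000; try (D,hash)→3480, (B,hash)→5180, (D,merge)→6030, (D,nl_idx)→15880, (B,merge)→40980, (D,nl)→60680 …(+1); best=3480 via (D,hash)
  {ABE}: card=5000; try (A,hash)→2480, (E,hash)→2580, (A,merge)→5480, (E,merge)→6480, (A,nl)→40680, (E,nl)→50680; best=2480 via (A,hash)
  {BCDE}: card=96000; try (D,hash)→7960, (C,hash)→17160, (D,merge)→45310, (D,nl_idx)→123960, (C,nl_idx)→183480, (C,merge)→184440 …(+2); best=7960 via (D,hash)
  {ABCE}: card=40000; try (A,hash)→6960, (E,hash)→7760, (C,hash)→9160, (A,merge)→44760, (E,merge)→55160, (C,merge)→73440 …(+4); best=6960 via (A,hash)
  {ABDE}: card=150000; try (D,hash)→9880, (A,hash)→16880, (D,merge)→73830, (A,merge)→184280, (D,nl_idx)→192480, (D,nl)→752480 …(+1); best=9880 via (D,hash)
  {ABCDE}: card=1200000; try (D,hash)→49360, (A,hash)→105360, (C,hash)→161560, (D,merge)→688310, (D,nl_idx)→1526960, (A,merge)→1736760 …(+5); best=49360 via (D,hash)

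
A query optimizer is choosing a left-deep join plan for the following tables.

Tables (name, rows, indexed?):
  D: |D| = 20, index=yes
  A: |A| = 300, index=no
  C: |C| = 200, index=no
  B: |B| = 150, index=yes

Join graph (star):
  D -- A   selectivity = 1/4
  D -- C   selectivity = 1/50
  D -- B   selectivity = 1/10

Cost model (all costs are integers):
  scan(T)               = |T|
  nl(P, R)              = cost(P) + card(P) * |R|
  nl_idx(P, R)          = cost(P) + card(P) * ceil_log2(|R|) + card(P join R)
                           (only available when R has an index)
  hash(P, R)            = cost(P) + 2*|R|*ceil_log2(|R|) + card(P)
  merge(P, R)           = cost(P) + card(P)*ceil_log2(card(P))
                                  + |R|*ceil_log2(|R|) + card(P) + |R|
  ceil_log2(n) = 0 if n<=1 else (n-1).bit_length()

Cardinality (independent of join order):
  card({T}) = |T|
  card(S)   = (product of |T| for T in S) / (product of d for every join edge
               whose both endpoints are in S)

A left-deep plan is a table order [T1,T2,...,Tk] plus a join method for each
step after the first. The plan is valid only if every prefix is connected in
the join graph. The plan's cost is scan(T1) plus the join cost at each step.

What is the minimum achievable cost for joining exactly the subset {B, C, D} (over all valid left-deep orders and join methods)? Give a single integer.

Selinger DP over subsets of {B,C,D}:
  {D}: scan cost=20, card=20
  {C}: scan cost=200, card=200
  {B}: scan cost=150, card=150
  {CD}: card=80; try (D,hash)→600, (D,nl_idx)→1280, (C,merge)→1940, (D,merge)→2120, (C,hash)→3240, (C,nl)→4020 …(+1); best=600 via (D,hash)
  {BD}: card=300; try (B,nl_idx)→480, (D,hash)→500, (D,nl_idx)→1200, (B,merge)→1490, (D,merge)→1620, (B,hash)→2440 …(+2); best=480 via (B,nl_idx)
  {BCD}: card=1200; try (B,nl_idx)→2440, (B,merge)→2590, (B,hash)→3080, (C,hash)→3980, (C,merge)→5280, (B,nl)→12600 …(+1); best=2440 via (B,nl_idx)

2440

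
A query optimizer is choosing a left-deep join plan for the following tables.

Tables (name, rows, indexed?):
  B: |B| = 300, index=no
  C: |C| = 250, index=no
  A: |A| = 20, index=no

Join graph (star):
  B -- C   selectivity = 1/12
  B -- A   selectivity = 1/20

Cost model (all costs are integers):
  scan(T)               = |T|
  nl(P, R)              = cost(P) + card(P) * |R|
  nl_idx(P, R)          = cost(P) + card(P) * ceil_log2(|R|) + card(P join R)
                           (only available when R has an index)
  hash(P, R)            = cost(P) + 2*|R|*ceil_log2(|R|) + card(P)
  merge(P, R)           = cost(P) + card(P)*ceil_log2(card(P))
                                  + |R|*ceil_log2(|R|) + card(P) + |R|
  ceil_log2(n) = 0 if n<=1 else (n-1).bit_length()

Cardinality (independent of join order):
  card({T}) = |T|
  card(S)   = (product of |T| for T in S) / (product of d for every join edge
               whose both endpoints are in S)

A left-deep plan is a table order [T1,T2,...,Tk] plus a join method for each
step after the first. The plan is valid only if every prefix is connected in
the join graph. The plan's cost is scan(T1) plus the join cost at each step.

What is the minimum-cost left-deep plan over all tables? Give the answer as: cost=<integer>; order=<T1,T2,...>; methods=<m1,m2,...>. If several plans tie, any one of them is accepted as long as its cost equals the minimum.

cost=5100; order=B,A,C; methods=hash,hash

Selinger DP (subsets sized 1..n):
  {B}: scan cost=300, card=300
  {C}: scan cost=250, card=250
  {A}: scan cost=20, card=20
  {BC}: card=6250; try (C,hash)→4600, (B,merge)→5500, (C,merge)→5550, (B,hash)→5900, (B,nl)→75250, (C,nl)→75300; best=4600 via (C,hash)
  {AB}: card=300; try (A,hash)→800, (B,merge)→3140, (A,merge)→3420, (B,hash)→5440, (B,nl)→6020, (A,nl)→6300; best=800 via (A,hash)
  {ABC}: card=6250; try (C,hash)→5100, (C,merge)→6050, (A,hash)→11050, (C,nl)→75800, (A,merge)→92220, (A,nl)→129600; best=5100 via (C,hash)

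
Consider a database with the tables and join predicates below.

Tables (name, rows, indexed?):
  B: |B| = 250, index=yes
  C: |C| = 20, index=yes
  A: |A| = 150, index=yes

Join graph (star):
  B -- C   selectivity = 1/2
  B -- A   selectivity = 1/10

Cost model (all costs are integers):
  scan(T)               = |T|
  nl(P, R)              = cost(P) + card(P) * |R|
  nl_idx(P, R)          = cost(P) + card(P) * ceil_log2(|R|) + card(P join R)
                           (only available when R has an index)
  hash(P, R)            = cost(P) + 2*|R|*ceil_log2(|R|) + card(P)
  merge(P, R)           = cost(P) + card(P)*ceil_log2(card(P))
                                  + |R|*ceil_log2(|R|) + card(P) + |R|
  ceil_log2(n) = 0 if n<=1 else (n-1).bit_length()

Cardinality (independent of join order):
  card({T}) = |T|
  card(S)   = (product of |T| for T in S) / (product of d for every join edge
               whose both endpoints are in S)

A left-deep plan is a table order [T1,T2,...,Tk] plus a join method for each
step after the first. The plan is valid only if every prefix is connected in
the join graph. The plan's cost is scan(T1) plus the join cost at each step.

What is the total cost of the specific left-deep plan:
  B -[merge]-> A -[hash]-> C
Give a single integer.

7800

step 1: scan B: cost=250, card=250
step 2: join A via merge
    card(P join A) = 250*150/(10) = 3750
    cost = 250 + 250*8 + 150*8 + 250 + 150 = 3850
step 3: join C via hash
    card(P join C) = 3750*20/(2) = 37500
    cost = 3850 + 2*20*5 + 3750 = 7800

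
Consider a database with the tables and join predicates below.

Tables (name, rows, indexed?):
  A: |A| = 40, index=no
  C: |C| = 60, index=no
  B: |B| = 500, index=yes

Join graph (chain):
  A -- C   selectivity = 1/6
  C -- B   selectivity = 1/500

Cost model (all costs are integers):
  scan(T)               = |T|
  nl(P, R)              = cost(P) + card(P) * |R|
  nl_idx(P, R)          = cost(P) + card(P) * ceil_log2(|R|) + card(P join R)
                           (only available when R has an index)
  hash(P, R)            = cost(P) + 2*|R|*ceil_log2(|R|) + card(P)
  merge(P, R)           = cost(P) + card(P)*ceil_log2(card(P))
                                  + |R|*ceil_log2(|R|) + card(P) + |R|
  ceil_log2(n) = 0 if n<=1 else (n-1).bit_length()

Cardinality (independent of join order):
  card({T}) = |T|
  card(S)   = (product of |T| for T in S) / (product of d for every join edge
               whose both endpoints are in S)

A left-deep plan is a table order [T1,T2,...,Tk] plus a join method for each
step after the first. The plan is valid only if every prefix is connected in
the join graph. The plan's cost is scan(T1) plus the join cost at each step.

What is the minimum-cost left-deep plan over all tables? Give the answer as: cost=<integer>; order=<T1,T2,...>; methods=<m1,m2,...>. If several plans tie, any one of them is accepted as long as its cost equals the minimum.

cost=1200; order=C,B,A; methods=nl_idx,hash

Selinger DP (subsets sized 1..n):
  {A}: scan cost=40, card=40
  {C}: scan cost=60, card=60
  {B}: scan cost=500, card=500
  {AC}: card=400; try (A,hash)→600, (C,merge)→740, (A,merge)→760, (C,hash)→800, (C,nl)→2440, (A,nl)→2460; best=600 via (A,hash)
  {BC}: card=60; try (B,nl_idx)→660, (C,hash)→1720, (B,merge)→5480, (C,merge)→5920, (B,hash)→9120, (B,nl)→30060 …(+1); best=660 via (B,nl_idx)
  {ABC}: card=400; try (A,hash)→1200, (A,merge)→1360, (A,nl)→3060, (B,nl_idx)→4600, (B,merge)→9600, (B,hash)→10000 …(+1); best=1200 via (A,hash)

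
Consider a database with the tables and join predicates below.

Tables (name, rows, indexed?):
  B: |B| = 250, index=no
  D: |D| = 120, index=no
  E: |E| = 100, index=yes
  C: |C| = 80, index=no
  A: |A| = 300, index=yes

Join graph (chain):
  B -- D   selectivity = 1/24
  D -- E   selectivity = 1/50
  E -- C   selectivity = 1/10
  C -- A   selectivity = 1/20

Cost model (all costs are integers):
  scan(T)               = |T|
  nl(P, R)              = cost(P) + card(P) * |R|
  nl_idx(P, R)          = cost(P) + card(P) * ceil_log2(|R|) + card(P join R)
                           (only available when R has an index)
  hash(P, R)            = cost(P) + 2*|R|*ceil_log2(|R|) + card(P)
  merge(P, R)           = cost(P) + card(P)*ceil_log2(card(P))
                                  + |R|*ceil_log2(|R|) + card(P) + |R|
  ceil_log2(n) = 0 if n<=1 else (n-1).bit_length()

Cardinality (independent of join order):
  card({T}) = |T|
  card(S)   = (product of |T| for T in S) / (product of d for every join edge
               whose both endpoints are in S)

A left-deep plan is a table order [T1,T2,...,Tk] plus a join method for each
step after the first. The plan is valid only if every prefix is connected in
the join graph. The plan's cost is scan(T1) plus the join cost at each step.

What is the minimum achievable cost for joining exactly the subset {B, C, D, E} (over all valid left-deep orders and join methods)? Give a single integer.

Selinger DP over subsets of {B,C,D,E}:
  {B}: scan cost=250, card=250
  {D}: scan cost=120, card=120
  {E}: scan cost=100, card=100
  {C}: scan cost=80, card=80
  {BD}: card=1250; try (D,hash)→2180, (B,merge)→3330, (D,merge)→3460, (B,hash)→4240, (B,nl)→30120, (D,nl)→30250; best=2180 via (D,hash)
  {DE}: card=240; try (E,nl_idx)→1200, (E,hash)→1640, (D,merge)→1860, (E,merge)→1880, (D,hash)→1880, (D,nl)→12100 …(+1); best=1200 via (E,nl_idx)
  {CE}: card=800; try (C,hash)→1320, (E,nl_idx)→1440, (E,merge)→1520, (C,merge)→1540, (E,hash)→1560, (E,nl)→8080 …(+1); best=1320 via (C,hash)
  {BDE}: card=2500; try (E,hash)→4830, (B,hash)→5440, (B,merge)→5610, (E,nl_idx)→13430, (E,merge)→17980, (B,nl)→61200 …(+1); best=4830 via (E,hash)
  {CDE}: card=1920; try (C,hash)→2560, (D,hash)→3800, (C,merge)→4000, (D,merge)→11080, (C,nl)→20400, (D,nl)→97320; best=2560 via (C,hash)
  {BCDE}: card=20000; try (C,hash)→8450, (B,hash)→8480, (B,merge)→27850, (C,merge)→37970, (C,nl)→204830, (B,nl)→482560; best=8450 via (C,hash)

8450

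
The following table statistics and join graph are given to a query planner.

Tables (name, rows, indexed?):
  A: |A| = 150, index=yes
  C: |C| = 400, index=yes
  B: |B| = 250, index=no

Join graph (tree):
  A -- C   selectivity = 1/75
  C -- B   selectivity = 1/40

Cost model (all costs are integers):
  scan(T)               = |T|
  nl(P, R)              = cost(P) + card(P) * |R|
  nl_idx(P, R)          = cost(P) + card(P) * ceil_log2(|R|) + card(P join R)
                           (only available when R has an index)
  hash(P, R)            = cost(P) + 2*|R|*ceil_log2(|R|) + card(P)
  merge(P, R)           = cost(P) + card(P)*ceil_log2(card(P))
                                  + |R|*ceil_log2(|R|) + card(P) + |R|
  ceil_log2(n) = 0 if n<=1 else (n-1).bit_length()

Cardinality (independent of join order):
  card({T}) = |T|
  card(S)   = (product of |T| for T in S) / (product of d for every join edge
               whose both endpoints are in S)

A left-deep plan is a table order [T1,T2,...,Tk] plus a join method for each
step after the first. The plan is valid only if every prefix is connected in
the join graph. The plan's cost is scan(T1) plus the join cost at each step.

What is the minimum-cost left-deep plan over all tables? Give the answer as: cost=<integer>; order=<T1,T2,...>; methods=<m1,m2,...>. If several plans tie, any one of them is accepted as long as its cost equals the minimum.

cost=7100; order=A,C,B; methods=nl_idx,hash

Selinger DP (subsets sized 1..n):
  {A}: scan cost=150, card=150
  {C}: scan cost=400, card=400
  {B}: scan cost=250, card=250
  {AC}: card=800; try (C,nl_idx)→2300, (A,hash)→3200, (A,nl_idx)→4400, (C,merge)→5500, (A,merge)→5750, (C,hash)→7500 …(+2); best=2300 via (C,nl_idx)
  {BC}: card=2500; try (B,hash)→4800, (C,nl_idx)→5000, (C,merge)→6500, (B,merge)→6650, (C,hash)→7700, (C,nl)→100250 …(+1); best=4800 via (B,hash)
  {ABC}: card=5000; try (B,hash)→7100, (A,hash)→9700, (B,merge)→13350, (A,nl_idx)→29800, (A,merge)→38650, (B,nl)→202300 …(+1); best=7100 via (B,hash)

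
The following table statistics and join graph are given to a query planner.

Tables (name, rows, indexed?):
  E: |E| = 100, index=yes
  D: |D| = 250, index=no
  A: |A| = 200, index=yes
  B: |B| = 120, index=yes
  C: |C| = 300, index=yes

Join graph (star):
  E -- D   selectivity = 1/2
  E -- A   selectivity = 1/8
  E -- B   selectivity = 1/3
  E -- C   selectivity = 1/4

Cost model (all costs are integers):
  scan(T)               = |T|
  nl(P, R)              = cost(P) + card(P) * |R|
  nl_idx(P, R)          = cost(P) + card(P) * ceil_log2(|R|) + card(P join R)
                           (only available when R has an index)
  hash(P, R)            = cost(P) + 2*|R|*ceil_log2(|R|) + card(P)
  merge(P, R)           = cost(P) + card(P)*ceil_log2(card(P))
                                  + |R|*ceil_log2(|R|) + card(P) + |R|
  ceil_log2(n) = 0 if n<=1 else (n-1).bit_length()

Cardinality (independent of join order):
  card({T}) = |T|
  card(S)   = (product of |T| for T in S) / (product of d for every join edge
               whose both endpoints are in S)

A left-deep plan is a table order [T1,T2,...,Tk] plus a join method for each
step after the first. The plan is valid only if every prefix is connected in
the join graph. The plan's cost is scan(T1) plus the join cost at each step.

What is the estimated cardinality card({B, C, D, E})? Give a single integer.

37500000

Tables in S: B(120), C(300), D(250), E(100)
Edges inside S: E-D(d=2), E-B(d=3), E-C(d=4)
numerator = 120 * 300 * 250 * 100 = 900000000
denominator = 2 * 3 * 4 = 24
card(S) = 900000000 / 24 = 37500000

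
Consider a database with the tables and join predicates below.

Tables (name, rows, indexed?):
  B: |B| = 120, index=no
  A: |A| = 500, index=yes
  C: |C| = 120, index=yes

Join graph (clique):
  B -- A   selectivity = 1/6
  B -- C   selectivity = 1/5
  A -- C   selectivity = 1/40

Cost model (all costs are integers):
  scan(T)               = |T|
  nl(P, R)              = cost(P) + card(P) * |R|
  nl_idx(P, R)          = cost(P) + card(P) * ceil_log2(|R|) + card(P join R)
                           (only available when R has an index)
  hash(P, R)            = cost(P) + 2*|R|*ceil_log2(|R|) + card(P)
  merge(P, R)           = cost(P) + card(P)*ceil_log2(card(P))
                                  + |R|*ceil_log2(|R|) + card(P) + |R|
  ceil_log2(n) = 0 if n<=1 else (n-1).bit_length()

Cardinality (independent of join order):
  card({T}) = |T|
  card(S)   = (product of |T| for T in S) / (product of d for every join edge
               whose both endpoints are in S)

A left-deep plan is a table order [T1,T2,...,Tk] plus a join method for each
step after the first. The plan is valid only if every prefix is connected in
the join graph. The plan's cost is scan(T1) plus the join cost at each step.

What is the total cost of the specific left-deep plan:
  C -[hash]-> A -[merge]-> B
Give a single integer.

28200

step 1: scan C: cost=120, card=120
step 2: join A via hash
    card(P join A) = 120*500/(40) = 1500
    cost = 120 + 2*500*9 + 120 = 9240
step 3: join B via merge
    card(P join B) = 1500*120/(6*5) = 6000
    cost = 9240 + 1500*11 + 120*7 + 1500 + 120 = 28200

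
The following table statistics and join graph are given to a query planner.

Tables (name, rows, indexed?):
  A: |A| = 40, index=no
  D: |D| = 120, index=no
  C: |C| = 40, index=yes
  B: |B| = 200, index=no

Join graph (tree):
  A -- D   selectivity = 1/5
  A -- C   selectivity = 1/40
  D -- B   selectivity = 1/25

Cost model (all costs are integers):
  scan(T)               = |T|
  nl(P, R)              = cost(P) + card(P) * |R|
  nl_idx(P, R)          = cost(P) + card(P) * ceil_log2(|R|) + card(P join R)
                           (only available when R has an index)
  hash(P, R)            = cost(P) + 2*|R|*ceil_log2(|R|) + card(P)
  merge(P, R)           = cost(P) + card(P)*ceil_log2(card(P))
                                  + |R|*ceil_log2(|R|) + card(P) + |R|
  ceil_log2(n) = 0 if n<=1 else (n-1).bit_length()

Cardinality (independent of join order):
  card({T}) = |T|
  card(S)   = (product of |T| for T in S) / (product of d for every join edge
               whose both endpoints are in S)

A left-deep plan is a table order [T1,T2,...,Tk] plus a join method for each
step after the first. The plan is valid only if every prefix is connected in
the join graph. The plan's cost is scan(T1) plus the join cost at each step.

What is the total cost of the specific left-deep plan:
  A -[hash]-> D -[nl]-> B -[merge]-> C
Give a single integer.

step 1: scan A: cost=40, card=40
step 2: join D via hash
    card(P join D) = 40*120/(5) = 960
    cost = 40 + 2*120*7 + 40 = 1760
step 3: join B via nl
    card(P join B) = 960*200/(25) = 7680
    cost = 1760 + 960*200 = 193760
step 4: join C via merge
    card(P join C) = 7680*40/(40) = 7680
    cost = 193760 + 7680*13 + 40*6 + 7680 + 40 = 301560

301560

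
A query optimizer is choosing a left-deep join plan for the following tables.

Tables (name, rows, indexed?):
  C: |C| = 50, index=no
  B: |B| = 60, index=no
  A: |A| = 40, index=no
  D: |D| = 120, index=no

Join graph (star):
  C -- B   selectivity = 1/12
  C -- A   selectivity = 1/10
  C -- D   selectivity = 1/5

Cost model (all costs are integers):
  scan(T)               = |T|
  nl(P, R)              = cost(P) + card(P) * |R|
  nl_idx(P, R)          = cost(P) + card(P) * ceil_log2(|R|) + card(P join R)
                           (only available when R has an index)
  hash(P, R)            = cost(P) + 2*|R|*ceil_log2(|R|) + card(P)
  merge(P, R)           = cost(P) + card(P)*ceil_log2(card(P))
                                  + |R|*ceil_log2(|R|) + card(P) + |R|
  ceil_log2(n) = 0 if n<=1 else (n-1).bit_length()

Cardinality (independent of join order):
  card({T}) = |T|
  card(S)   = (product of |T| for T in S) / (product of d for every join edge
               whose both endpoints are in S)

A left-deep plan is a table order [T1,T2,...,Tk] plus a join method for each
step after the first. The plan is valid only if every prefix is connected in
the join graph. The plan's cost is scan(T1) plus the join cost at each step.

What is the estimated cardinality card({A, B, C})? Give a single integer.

Tables in S: A(40), B(60), C(50)
Edges inside S: C-B(d=12), C-A(d=10)
numerator = 40 * 60 * 50 = 120000
denominator = 12 * 10 = 120
card(S) = 120000 / 120 = 1000

1000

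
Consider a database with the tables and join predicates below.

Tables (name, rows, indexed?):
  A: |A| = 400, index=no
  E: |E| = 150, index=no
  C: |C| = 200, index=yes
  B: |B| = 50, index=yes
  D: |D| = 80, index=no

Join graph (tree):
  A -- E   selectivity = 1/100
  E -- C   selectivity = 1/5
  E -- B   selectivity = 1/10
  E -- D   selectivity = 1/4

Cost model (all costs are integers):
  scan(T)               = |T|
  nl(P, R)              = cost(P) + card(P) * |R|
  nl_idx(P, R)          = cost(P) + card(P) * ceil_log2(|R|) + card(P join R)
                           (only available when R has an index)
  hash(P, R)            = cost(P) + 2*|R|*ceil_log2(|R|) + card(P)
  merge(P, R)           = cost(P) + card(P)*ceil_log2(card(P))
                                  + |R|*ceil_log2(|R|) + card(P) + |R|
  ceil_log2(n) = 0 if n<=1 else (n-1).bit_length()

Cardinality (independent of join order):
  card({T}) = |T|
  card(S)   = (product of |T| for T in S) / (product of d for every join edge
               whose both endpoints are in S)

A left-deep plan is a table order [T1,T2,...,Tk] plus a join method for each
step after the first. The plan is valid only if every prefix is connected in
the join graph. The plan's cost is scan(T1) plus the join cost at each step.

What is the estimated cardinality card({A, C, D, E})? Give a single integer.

480000

Tables in S: A(400), C(200), D(80), E(150)
Edges inside S: A-E(d=100), E-C(d=5), E-D(d=4)
numerator = 400 * 200 * 80 * 150 = 960000000
denominator = 100 * 5 * 4 = 2000
card(S) = 960000000 / 2000 = 480000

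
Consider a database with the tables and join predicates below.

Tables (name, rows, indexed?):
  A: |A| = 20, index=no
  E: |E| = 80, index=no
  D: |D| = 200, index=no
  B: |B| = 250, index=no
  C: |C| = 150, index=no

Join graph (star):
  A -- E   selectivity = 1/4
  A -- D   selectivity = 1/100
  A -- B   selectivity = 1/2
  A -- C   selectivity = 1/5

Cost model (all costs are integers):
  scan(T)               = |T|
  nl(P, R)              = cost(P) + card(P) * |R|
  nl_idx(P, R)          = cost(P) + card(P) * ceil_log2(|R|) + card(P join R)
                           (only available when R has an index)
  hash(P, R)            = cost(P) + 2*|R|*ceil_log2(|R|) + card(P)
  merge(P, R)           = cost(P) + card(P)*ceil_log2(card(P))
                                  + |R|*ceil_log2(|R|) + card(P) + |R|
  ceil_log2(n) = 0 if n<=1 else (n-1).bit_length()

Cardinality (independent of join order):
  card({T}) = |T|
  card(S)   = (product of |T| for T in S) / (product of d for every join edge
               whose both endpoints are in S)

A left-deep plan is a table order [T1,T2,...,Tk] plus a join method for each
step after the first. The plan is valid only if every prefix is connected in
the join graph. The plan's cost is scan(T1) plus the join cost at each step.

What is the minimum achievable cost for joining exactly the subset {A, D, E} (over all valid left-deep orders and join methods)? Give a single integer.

Selinger DP over subsets of {A,D,E}:
  {A}: scan cost=20, card=20
  {E}: scan cost=80, card=80
  {D}: scan cost=200, card=200
  {AE}: card=400; try (A,hash)→360, (E,merge)→780, (A,merge)→840, (E,hash)→1160, (E,nl)→1620, (A,nl)→1680; best=360 via (A,hash)
  {AD}: card=40; try (A,hash)→600, (D,merge)→1940, (A,merge)→2120, (D,hash)→3240, (D,nl)→4020, (A,nl)→4200; best=600 via (A,hash)
  {ADE}: card=800; try (E,merge)→1520, (E,hash)→1760, (E,nl)→3800, (D,hash)→3960, (D,merge)→6160, (D,nl)→80360; best=1520 via (E,merge)

1520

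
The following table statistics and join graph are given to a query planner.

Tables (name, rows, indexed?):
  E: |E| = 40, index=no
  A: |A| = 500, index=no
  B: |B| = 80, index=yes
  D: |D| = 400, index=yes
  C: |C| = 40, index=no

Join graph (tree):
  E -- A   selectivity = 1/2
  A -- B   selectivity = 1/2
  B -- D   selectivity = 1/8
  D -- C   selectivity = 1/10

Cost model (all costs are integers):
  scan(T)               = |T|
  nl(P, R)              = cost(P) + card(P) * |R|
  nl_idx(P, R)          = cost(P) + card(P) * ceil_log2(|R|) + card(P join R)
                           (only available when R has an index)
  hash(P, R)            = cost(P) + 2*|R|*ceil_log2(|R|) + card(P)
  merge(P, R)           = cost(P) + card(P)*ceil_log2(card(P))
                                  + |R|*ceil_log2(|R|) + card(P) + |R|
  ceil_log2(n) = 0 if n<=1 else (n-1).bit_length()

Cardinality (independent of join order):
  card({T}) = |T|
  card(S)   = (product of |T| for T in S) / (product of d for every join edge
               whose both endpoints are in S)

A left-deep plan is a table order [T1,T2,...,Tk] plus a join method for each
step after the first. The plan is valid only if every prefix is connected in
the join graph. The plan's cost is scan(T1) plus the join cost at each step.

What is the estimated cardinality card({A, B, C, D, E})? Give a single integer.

80000000

Tables in S: A(500), B(80), C(40), D(400), E(40)
Edges inside S: E-A(d=2), A-B(d=2), B-D(d=8), D-C(d=10)
numerator = 500 * 80 * 40 * 400 * 40 = 25600000000
denominator = 2 * 2 * 8 * 10 = 320
card(S) = 25600000000 / 320 = 80000000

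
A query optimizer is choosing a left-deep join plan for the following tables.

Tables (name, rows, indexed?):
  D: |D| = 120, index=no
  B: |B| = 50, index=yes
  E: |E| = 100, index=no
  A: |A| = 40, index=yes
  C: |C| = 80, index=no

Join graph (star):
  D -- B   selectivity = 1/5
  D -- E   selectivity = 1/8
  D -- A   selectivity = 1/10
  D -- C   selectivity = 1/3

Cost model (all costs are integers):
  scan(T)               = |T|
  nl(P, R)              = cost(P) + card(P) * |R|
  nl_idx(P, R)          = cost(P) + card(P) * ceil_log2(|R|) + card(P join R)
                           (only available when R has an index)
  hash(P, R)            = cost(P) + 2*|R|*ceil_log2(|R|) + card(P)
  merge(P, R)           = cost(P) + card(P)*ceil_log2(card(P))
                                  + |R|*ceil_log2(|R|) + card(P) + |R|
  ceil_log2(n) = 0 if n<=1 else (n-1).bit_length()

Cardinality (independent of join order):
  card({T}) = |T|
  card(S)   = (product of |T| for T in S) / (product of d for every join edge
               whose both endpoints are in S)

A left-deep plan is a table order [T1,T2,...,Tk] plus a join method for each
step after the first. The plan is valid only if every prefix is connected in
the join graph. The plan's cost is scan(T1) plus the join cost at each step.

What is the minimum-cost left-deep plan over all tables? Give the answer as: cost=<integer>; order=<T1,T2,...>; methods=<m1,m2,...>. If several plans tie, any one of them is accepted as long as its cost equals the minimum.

cost=69120; order=D,A,B,E,C; methods=hash,hash,hash,hash

Selinger DP (subsets sized 1..n):
  {D}: scan cost=120, card=120
  {B}: scan cost=50, card=50
  {E}: scan cost=100, card=100
  {A}: scan cost=40, card=40
  {C}: scan cost=80, card=80
  {BD}: card=1200; try (B,hash)→840, (D,merge)→1360, (B,merge)→1430, (D,hash)→1780, (B,nl_idx)→2040, (D,nl)→6050 …(+1); best=840 via (B,hash)
  {DE}: card=1500; try (E,hash)→1640, (D,merge)→1860, (E,merge)→1880, (D,hash)→1880, (D,nl)→12100, (E,nl)→12120; best=1640 via (E,hash)
  {AD}: card=480; try (A,hash)→720, (D,merge)→1280, (A,nl_idx)→1320, (A,merge)→1360, (D,hash)→1760, (D,nl)→4840 …(+1); best=720 via (A,hash)
  {CD}: card=3200; try (C,hash)→1360, (D,merge)→1680, (C,merge)→1720, (D,hash)→1840, (D,nl)→9680, (C,nl)→9720; best=1360 via (C,hash)
  {BDE}: card=15000; try (E,hash)→3440, (B,hash)→3740, (E,merge)→16040, (B,merge)→19990, (B,nl_idx)→25640, (B,nl)→76640 …(+1); best=3440 via (E,hash)
  {ABD}: card=4800; try (B,hash)→1800, (A,hash)→2520, (B,merge)→5870, (B,nl_idx)→8400, (A,nl_idx)→12840, (A,merge)→15520 …(+2); best=1800 via (B,hash)
  {BCD}: card=32000; try (C,hash)→3160, (B,hash)→5160, (C,merge)→15880, (B,merge)→43310, (B,nl_idx)→52560, (C,nl)→96840 …(+1); best=3160 via (C,hash)
  {ADE}: card=6000; try (E,hash)→2600, (A,hash)→3620, (E,merge)→6320, (A,nl_idx)→16640, (A,merge)→19920, (E,nl)→48720 …(+1); best=2600 via (E,hash)
  {CDE}: card=40000; try (C,hash)→4260, (E,hash)→5960, (C,merge)→20280, (E,merge)→43760, (C,nl)→121640, (E,nl)→321360; best=4260 via (C,hash)
  {ACD}: card=12800; try (C,hash)→2320, (A,hash)→5040, (C,merge)→6160, (A,nl_idx)→33360, (C,nl)→39120, (A,merge)→43240 …(+1); best=2320 via (C,hash)
  {ABDE}: card=60000; try (E,hash)→8000, (B,hash)→9200, (A,hash)→18920, (E,merge)→69800, (B,merge)→86950, (B,nl_idx)→98600 …(+5); best=8000 via (E,hash)
  {BCDE}: card=400000; try (C,hash)→19560, (E,hash)→36560, (B,hash)→44860, (C,merge)→229080, (E,merge)→515960, (B,nl_idx)→644260 …(+4); best=19560 via (C,hash)
  {ABCD}: card=128000; try (C,hash)→7720, (B,hash)→15720, (A,hash)→35640, (C,merge)→69640, (B,merge)→194670, (B,nl_idx)→207120 …(+5); best=7720 via (C,hash)
  {ACDE}: card=160000; try (C,hash)→9720, (E,hash)→16520, (A,hash)→44740, (C,merge)→87240, (E,merge)→195120, (A,nl_idx)→404260 …(+4); best=9720 via (C,hash)
  {ABCDE}: card=1600000; try (C,hash)→69120, (E,hash)→137120, (B,hash)→170320, (A,hash)→420040, (C,merge)→1028640, (E,merge)→2312520 …(+8); best=69120 via (C,hash)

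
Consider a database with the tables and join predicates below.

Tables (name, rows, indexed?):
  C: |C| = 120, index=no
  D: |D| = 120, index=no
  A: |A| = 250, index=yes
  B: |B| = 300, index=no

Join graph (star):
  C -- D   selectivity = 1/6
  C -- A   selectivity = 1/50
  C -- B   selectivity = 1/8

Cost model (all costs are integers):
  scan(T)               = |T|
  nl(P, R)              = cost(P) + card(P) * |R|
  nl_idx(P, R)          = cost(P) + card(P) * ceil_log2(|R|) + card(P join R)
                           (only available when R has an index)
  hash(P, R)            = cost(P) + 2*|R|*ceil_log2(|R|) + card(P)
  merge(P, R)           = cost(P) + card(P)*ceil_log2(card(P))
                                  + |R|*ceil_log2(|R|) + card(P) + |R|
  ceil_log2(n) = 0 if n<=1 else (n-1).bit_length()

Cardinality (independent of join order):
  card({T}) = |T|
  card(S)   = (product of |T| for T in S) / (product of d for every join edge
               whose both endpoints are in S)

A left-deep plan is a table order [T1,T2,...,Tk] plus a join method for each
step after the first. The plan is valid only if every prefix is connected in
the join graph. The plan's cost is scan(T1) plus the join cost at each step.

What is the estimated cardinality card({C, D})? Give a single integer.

2400

Tables in S: C(120), D(120)
Edges inside S: C-D(d=6)
numerator = 120 * 120 = 14400
denominator = 6 = 6
card(S) = 14400 / 6 = 2400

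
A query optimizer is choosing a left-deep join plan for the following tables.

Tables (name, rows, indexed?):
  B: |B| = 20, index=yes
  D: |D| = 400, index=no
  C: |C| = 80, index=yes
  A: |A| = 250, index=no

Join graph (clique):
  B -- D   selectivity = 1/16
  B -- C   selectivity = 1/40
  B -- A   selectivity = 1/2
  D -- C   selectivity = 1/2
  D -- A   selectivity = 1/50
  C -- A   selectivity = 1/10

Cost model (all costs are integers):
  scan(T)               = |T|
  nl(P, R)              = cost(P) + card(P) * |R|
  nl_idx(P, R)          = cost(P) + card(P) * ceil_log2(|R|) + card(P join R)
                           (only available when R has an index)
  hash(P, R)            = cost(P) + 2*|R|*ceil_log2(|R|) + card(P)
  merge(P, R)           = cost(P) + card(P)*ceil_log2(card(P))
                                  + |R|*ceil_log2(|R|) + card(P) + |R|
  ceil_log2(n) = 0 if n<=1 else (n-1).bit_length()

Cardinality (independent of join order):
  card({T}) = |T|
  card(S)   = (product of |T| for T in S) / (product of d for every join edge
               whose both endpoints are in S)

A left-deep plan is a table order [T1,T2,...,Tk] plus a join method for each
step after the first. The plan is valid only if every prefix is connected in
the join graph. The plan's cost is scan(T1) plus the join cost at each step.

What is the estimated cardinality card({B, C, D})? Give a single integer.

Tables in S: B(20), C(80), D(400)
Edges inside S: B-D(d=16), B-C(d=40), D-C(d=2)
numerator = 20 * 80 * 400 = 640000
denominator = 16 * 40 * 2 = 1280
card(S) = 640000 / 1280 = 500

500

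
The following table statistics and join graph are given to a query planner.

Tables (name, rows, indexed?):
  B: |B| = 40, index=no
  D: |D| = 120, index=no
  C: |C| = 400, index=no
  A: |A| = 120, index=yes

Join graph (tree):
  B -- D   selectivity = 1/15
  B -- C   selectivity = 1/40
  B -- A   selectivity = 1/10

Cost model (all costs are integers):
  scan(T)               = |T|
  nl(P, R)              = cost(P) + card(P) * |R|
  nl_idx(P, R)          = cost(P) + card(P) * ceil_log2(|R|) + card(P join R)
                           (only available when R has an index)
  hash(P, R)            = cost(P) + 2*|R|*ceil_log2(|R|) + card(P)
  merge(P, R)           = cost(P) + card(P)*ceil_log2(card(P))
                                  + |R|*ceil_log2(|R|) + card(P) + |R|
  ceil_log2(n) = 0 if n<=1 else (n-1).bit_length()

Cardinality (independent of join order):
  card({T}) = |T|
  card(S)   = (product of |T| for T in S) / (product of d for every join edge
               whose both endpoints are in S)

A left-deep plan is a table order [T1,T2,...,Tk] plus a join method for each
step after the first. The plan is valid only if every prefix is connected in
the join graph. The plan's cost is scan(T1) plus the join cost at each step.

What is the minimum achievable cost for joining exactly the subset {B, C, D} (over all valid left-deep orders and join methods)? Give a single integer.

Selinger DP over subsets of {B,C,D}:
  {B}: scan cost=40, card=40
  {D}: scan cost=120, card=120
  {C}: scan cost=400, card=400
  {BD}: card=320; try (B,hash)→720, (D,merge)→1280, (B,merge)→1360, (D,hash)→1760, (D,nl)→4840, (B,nl)→4920; best=720 via (B,hash)
  {BC}: card=400; try (B,hash)→1280, (C,merge)→4320, (B,merge)→4680, (C,hash)→7280, (C,nl)→16040, (B,nl)→16400; best=1280 via (B,hash)
  {BCD}: card=3200; try (D,hash)→3360, (D,merge)→6240, (C,merge)→7920, (C,hash)→8240, (D,nl)→49280, (C,nl)→128720; best=3360 via (D,hash)

3360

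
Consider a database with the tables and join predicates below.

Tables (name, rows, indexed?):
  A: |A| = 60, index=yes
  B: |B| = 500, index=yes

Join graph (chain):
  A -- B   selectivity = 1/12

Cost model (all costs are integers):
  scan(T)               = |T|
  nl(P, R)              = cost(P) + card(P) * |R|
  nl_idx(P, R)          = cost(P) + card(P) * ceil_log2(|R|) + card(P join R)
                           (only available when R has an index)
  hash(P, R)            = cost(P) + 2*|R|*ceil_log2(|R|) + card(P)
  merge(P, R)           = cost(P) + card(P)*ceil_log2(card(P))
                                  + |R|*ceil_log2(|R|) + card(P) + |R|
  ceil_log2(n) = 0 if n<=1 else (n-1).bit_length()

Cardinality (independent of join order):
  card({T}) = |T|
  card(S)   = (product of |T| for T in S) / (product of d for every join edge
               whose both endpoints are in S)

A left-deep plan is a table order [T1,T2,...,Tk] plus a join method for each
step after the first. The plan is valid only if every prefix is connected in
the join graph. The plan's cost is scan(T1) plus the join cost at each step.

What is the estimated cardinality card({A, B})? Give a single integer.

2500

Tables in S: A(60), B(500)
Edges inside S: A-B(d=12)
numerator = 60 * 500 = 30000
denominator = 12 = 12
card(S) = 30000 / 12 = 2500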